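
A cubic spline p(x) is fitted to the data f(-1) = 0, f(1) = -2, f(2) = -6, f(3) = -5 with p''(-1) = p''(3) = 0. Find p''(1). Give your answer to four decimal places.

Let m_i = p''(x_i). Step sizes h_i = 2, 1, 1; slopes of the chords Δ_i = (y_(i+1) - y_i)/h_i = -1, -4, 1.
  2·m_0 + 6·m_1 + 1·m_2 = 6(Δ_1 - Δ_0) = -18
  1·m_1 + 4·m_2 + 1·m_3 = 6(Δ_2 - Δ_1) = 30
Natural end conditions: m_0 = m_3 = 0.
Solving: m_0 = 0, m_1 = -102/23, m_2 = 198/23, m_3 = 0.

-4.4348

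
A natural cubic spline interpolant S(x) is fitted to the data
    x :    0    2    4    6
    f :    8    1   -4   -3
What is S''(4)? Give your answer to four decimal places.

2.2000

Put m_i = S'' at the i-th knot. Here h = (2, 2, 2) and Δ = (-7/2, -5/2, 1/2), so the interior equations h_(i-1)·m_(i-1) + 2(h_(i-1)+h_i)·m_i + h_i·m_(i+1) = 6(Δ_i − Δ_(i-1)) read
  2·m_0 + 8·m_1 + 2·m_2 = 6(Δ_1 - Δ_0) = 6
  2·m_1 + 8·m_2 + 2·m_3 = 6(Δ_2 - Δ_1) = 18
Natural end conditions: m_0 = m_3 = 0.
Forward elimination and back-substitution give m_0 = 0, m_1 = 1/5, m_2 = 11/5, m_3 = 0.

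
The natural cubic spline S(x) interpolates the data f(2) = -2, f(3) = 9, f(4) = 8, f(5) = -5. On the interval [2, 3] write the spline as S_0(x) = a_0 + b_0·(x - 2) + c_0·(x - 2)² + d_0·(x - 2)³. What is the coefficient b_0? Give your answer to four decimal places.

13.4000

Write m_i for S''(x_i). With h_i = 1, 1, 1 and divided differences Δ_i = 11, -1, -13, the continuity of S' gives the tridiagonal system
  1·m_0 + 4·m_1 + 1·m_2 = 6(Δ_1 - Δ_0) = -72
  1·m_1 + 4·m_2 + 1·m_3 = 6(Δ_2 - Δ_1) = -72
Natural end conditions: m_0 = m_3 = 0.
Solving the tridiagonal system: m_0 = 0, m_1 = -72/5, m_2 = -72/5, m_3 = 0.
On [2, 3], with S_0(x) = a_0 + b_0·(x - 2) + c_0·(x - 2)² + d_0·(x - 2)³: c_0 = m_0/2 = 0, d_0 = (m_1 - m_0)/(6h_0) = -12/5, b_0 = Δ_0 - h_0(2m_0 + m_1)/6 = 67/5.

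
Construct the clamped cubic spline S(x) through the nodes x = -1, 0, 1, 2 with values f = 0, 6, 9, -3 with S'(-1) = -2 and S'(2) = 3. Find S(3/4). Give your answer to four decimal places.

10.3844

Let M_i = S''(x_i). Step sizes h_i = 1, 1, 1; slopes of the chords Δ_i = (y_(i+1) - y_i)/h_i = 6, 3, -12.
  1·M_0 + 4·M_1 + 1·M_2 = 6(Δ_1 - Δ_0) = -18
  1·M_1 + 4·M_2 + 1·M_3 = 6(Δ_2 - Δ_1) = -90
Clamped end conditions give two more equations: 2h_0·M_0 + h_0·M_1 = 6(Δ_0 - S'(-1)) = 48 and h_2·M_2 + 2h_2·M_3 = 6(S'(2) - Δ_2) = 90.
Solving: M_0 = 368/15, M_1 = -16/15, M_2 = -574/15, M_3 = 962/15.
On [0, 1], S(x) = 6 + 146/15·x - 8/15·x² - 31/5·x³.
With x = 3/4: S(3/4) = 3323/320.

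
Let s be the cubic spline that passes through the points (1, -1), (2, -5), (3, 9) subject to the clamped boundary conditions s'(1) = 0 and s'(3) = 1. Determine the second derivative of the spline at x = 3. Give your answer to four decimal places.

-65.5000

Write σ_i for s''(x_i). With h_i = 1, 1 and divided differences Δ_i = -4, 14, the continuity of s' gives the tridiagonal system
  1·σ_0 + 4·σ_1 + 1·σ_2 = 6(Δ_1 - Δ_0) = 108
Clamped end conditions give two more equations: 2h_0·σ_0 + h_0·σ_1 = 6(Δ_0 - s'(1)) = -24 and h_1·σ_1 + 2h_1·σ_2 = 6(s'(3) - Δ_1) = -78.
Solving: σ_0 = -77/2, σ_1 = 53, σ_2 = -131/2.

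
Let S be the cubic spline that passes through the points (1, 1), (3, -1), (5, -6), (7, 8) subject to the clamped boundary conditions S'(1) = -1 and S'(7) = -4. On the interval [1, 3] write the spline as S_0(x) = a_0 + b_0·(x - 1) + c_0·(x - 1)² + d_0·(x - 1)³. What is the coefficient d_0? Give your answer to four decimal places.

-0.6750

Put m_i = S'' at the i-th knot. Here h = (2, 2, 2) and Δ = (-1, -5/2, 7), so the interior equations h_(i-1)·m_(i-1) + 2(h_(i-1)+h_i)·m_i + h_i·m_(i+1) = 6(Δ_i − Δ_(i-1)) read
  2·m_0 + 8·m_1 + 2·m_2 = 6(Δ_1 - Δ_0) = -9
  2·m_1 + 8·m_2 + 2·m_3 = 6(Δ_2 - Δ_1) = 57
Clamped end conditions give two more equations: 2h_0·m_0 + h_0·m_1 = 6(Δ_0 - S'(1)) = 0 and h_2·m_2 + 2h_2·m_3 = 6(S'(7) - Δ_2) = -66.
Forward elimination and back-substitution give m_0 = 27/10, m_1 = -27/5, m_2 = 72/5, m_3 = -237/10.
On [1, 3], with S_0(x) = a_0 + b_0·(x - 1) + c_0·(x - 1)² + d_0·(x - 1)³: c_0 = m_0/2 = 27/20, d_0 = (m_1 - m_0)/(6h_0) = -27/40, b_0 = Δ_0 - h_0(2m_0 + m_1)/6 = -1.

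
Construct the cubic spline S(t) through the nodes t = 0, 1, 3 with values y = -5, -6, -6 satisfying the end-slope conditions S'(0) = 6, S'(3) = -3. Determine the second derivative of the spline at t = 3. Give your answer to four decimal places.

Write M_i for S''(x_i). With h_i = 1, 2 and divided differences Δ_i = -1, 0, the continuity of S' gives the tridiagonal system
  1·M_0 + 6·M_1 + 2·M_2 = 6(Δ_1 - Δ_0) = 6
Clamped end conditions give two more equations: 2h_0·M_0 + h_0·M_1 = 6(Δ_0 - S'(0)) = -42 and h_1·M_1 + 2h_1·M_2 = 6(S'(3) - Δ_1) = -18.
Solving the tridiagonal system: M_0 = -25, M_1 = 8, M_2 = -17/2.

-8.5000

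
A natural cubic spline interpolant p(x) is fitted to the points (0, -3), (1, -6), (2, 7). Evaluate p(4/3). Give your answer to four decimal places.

Write m_i for p''(x_i). With h_i = 1, 1 and divided differences Δ_i = -3, 13, the continuity of p' gives the tridiagonal system
  1·m_0 + 4·m_1 + 1·m_2 = 6(Δ_1 - Δ_0) = 96
Natural end conditions: m_0 = m_2 = 0.
Hence m_0 = 0, m_1 = 24, m_2 = 0.
On [1, 2], p(x) = -6 + 5·(x - 1) + 12·(x - 1)² - 4·(x - 1)³.
With (x - 1) = 1/3: p(4/3) = -85/27.

-3.1481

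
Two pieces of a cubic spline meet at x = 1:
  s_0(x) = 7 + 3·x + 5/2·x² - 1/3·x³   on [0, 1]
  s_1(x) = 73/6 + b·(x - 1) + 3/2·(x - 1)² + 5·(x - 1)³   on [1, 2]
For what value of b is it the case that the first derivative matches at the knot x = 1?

s_0'(x) = 3 + 5·x - 1·x², so s_0'(1) = 7. On the right, s_1'(1) = b, so b = 7.

7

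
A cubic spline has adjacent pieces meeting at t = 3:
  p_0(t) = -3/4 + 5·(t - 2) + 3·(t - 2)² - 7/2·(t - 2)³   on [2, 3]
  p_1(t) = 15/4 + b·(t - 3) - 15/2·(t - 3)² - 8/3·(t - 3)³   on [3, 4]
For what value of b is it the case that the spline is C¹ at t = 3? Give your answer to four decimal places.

0.5000

p_0'(t) = 5 + 6·(t - 2) - 21/2·(t - 2)², so p_0'(3) = 1/2. On the right, p_1'(3) = b, so b = 1/2.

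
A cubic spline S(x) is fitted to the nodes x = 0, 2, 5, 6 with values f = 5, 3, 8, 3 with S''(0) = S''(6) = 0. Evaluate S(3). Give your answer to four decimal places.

With m_i denoting the second derivative at x_i, h_i = 2, 3, 1, and Δ_i = (y_(i+1) − y_i)/h_i = -1, 5/3, -5:
  2·m_0 + 10·m_1 + 3·m_2 = 6(Δ_1 - Δ_0) = 16
  3·m_1 + 8·m_2 + 1·m_3 = 6(Δ_2 - Δ_1) = -40
Natural end conditions: m_0 = m_3 = 0.
Solving: m_0 = 0, m_1 = 248/71, m_2 = -448/71, m_3 = 0.
On [2, 5], S(x) = 3 + 283/213·(x - 2) + 124/71·(x - 2)² - 116/213·(x - 2)³.
With (x - 2) = 1: S(3) = 1178/213.

5.5305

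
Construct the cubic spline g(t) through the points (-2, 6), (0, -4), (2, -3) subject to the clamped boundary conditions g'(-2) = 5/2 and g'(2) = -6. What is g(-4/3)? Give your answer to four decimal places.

4.5185

Write M_i for g''(x_i). With h_i = 2, 2 and divided differences Δ_i = -5, 1/2, the continuity of g' gives the tridiagonal system
  2·M_0 + 8·M_1 + 2·M_2 = 6(Δ_1 - Δ_0) = 33
Clamped end conditions give two more equations: 2h_0·M_0 + h_0·M_1 = 6(Δ_0 - g'(-2)) = -45 and h_1·M_1 + 2h_1·M_2 = 6(g'(2) - Δ_1) = -39.
Hence M_0 = -35/2, M_1 = 25/2, M_2 = -16.
On [-2, 0], g(t) = 6 + 5/2·(t + 2) - 35/4·(t + 2)² + 5/2·(t + 2)³.
With (t + 2) = 2/3: g(-4/3) = 122/27.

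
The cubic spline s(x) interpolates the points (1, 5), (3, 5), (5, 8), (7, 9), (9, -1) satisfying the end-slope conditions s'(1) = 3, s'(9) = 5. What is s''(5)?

With σ_i denoting the second derivative at x_i, h_i = 2, 2, 2, 2, and Δ_i = (y_(i+1) − y_i)/h_i = 0, 3/2, 1/2, -5:
  2·σ_0 + 8·σ_1 + 2·σ_2 = 6(Δ_1 - Δ_0) = 9
  2·σ_1 + 8·σ_2 + 2·σ_3 = 6(Δ_2 - Δ_1) = -6
  2·σ_2 + 8·σ_3 + 2·σ_4 = 6(Δ_3 - Δ_2) = -33
Clamped end conditions give two more equations: 2h_0·σ_0 + h_0·σ_1 = 6(Δ_0 - s'(1)) = -18 and h_3·σ_3 + 2h_3·σ_4 = 6(s'(9) - Δ_3) = 60.
Forward elimination and back-substitution give σ_0 = -79/14, σ_1 = 16/7, σ_2 = 1, σ_3 = -65/7, σ_4 = 275/14.

1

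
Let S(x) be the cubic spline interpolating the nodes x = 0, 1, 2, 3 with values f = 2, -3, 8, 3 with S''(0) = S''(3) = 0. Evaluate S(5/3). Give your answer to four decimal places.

4.7284

Let σ_i = S''(x_i). Step sizes h_i = 1, 1, 1; slopes of the chords Δ_i = (y_(i+1) - y_i)/h_i = -5, 11, -5.
  1·σ_0 + 4·σ_1 + 1·σ_2 = 6(Δ_1 - Δ_0) = 96
  1·σ_1 + 4·σ_2 + 1·σ_3 = 6(Δ_2 - Δ_1) = -96
Natural end conditions: σ_0 = σ_3 = 0.
Hence σ_0 = 0, σ_1 = 32, σ_2 = -32, σ_3 = 0.
On [1, 2], S(x) = -3 + 17/3·(x - 1) + 16·(x - 1)² - 32/3·(x - 1)³.
With (x - 1) = 2/3: S(5/3) = 383/81.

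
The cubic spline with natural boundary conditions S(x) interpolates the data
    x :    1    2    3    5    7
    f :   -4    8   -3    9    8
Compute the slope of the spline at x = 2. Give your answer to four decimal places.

Write σ_i for S''(x_i). With h_i = 1, 1, 2, 2 and divided differences Δ_i = 12, -11, 6, -1/2, the continuity of S' gives the tridiagonal system
  1·σ_0 + 4·σ_1 + 1·σ_2 = 6(Δ_1 - Δ_0) = -138
  1·σ_1 + 6·σ_2 + 2·σ_3 = 6(Δ_2 - Δ_1) = 102
  2·σ_2 + 8·σ_3 + 2·σ_4 = 6(Δ_3 - Δ_2) = -39
Natural end conditions: σ_0 = σ_4 = 0.
Solving the tridiagonal system: σ_0 = 0, σ_1 = -1161/28, σ_2 = 195/7, σ_3 = -663/56, σ_4 = 0.
On [2, 3], S'(x) = b_1 + 2c_1·(x - 2) + 3d_1·(x - 2)² with b_1 = Δ_1 - h_1(2σ_1 + σ_2)/6 = -51/28, c_1 = σ_1/2 = -1161/56, d_1 = (σ_2 - σ_1)/(6h_1) = 647/56. So S'(2) = -51/28.

-1.8214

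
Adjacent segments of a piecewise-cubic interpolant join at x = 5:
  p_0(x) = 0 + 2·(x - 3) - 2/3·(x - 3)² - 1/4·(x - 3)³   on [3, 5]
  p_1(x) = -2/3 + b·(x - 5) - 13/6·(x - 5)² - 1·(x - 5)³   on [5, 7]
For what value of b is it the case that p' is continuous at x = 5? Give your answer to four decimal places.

p_0'(x) = 2 - 4/3·(x - 3) - 3/4·(x - 3)², so p_0'(5) = -11/3. On the right, p_1'(5) = b, so b = -11/3.

-3.6667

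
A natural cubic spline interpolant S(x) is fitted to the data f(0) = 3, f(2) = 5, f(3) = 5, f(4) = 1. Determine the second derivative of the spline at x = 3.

-6

Let M_i = S''(x_i). Step sizes h_i = 2, 1, 1; slopes of the chords Δ_i = (y_(i+1) - y_i)/h_i = 1, 0, -4.
  2·M_0 + 6·M_1 + 1·M_2 = 6(Δ_1 - Δ_0) = -6
  1·M_1 + 4·M_2 + 1·M_3 = 6(Δ_2 - Δ_1) = -24
Natural end conditions: M_0 = M_3 = 0.
Solving the tridiagonal system: M_0 = 0, M_1 = 0, M_2 = -6, M_3 = 0.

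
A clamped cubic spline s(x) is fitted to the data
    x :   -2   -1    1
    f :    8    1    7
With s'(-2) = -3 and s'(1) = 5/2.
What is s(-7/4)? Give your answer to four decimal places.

6.7148

With σ_i denoting the second derivative at x_i, h_i = 1, 2, and Δ_i = (y_(i+1) − y_i)/h_i = -7, 3:
  1·σ_0 + 6·σ_1 + 2·σ_2 = 6(Δ_1 - Δ_0) = 60
Clamped end conditions give two more equations: 2h_0·σ_0 + h_0·σ_1 = 6(Δ_0 - s'(-2)) = -24 and h_1·σ_1 + 2h_1·σ_2 = 6(s'(1) - Δ_1) = -3.
Solving: σ_0 = -121/6, σ_1 = 49/3, σ_2 = -107/12.
On [-2, -1], s(x) = 8 - 3·(x + 2) - 121/12·(x + 2)² + 73/12·(x + 2)³.
With (x + 2) = 1/4: s(-7/4) = 1719/256.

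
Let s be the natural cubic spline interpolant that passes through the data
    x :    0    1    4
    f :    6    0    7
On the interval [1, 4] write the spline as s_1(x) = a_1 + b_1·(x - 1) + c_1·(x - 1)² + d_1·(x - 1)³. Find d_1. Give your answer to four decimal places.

Write σ_i for s''(x_i). With h_i = 1, 3 and divided differences Δ_i = -6, 7/3, the continuity of s' gives the tridiagonal system
  1·σ_0 + 8·σ_1 + 3·σ_2 = 6(Δ_1 - Δ_0) = 50
Natural end conditions: σ_0 = σ_2 = 0.
Hence σ_0 = 0, σ_1 = 25/4, σ_2 = 0.
On [1, 4], with s_1(x) = a_1 + b_1·(x - 1) + c_1·(x - 1)² + d_1·(x - 1)³: c_1 = σ_1/2 = 25/8, d_1 = (σ_2 - σ_1)/(6h_1) = -25/72, b_1 = Δ_1 - h_1(2σ_1 + σ_2)/6 = -47/12.

-0.3472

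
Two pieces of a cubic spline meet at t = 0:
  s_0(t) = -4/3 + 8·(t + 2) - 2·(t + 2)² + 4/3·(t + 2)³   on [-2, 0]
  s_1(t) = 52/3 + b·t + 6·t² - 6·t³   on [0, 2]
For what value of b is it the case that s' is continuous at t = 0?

16

s_0'(t) = 8 - 4·(t + 2) + 4·(t + 2)², so s_0'(0) = 16. On the right, s_1'(0) = b, so b = 16.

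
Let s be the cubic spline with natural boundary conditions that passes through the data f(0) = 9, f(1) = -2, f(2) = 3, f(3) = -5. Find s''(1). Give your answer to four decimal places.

30.8000

Put M_i = s'' at the i-th knot. Here h = (1, 1, 1) and Δ = (-11, 5, -8), so the interior equations h_(i-1)·M_(i-1) + 2(h_(i-1)+h_i)·M_i + h_i·M_(i+1) = 6(Δ_i − Δ_(i-1)) read
  1·M_0 + 4·M_1 + 1·M_2 = 6(Δ_1 - Δ_0) = 96
  1·M_1 + 4·M_2 + 1·M_3 = 6(Δ_2 - Δ_1) = -78
Natural end conditions: M_0 = M_3 = 0.
Solving the tridiagonal system: M_0 = 0, M_1 = 154/5, M_2 = -136/5, M_3 = 0.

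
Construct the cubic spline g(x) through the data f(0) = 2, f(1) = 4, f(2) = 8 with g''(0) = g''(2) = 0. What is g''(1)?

Write m_i for g''(x_i). With h_i = 1, 1 and divided differences Δ_i = 2, 4, the continuity of g' gives the tridiagonal system
  1·m_0 + 4·m_1 + 1·m_2 = 6(Δ_1 - Δ_0) = 12
Natural end conditions: m_0 = m_2 = 0.
Hence m_0 = 0, m_1 = 3, m_2 = 0.

3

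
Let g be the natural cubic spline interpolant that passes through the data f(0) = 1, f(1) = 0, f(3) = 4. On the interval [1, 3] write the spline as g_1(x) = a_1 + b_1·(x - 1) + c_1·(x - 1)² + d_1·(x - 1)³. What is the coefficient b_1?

Let σ_i = g''(x_i). Step sizes h_i = 1, 2; slopes of the chords Δ_i = (y_(i+1) - y_i)/h_i = -1, 2.
  1·σ_0 + 6·σ_1 + 2·σ_2 = 6(Δ_1 - Δ_0) = 18
Natural end conditions: σ_0 = σ_2 = 0.
Forward elimination and back-substitution give σ_0 = 0, σ_1 = 3, σ_2 = 0.
On [1, 3], with g_1(x) = a_1 + b_1·(x - 1) + c_1·(x - 1)² + d_1·(x - 1)³: c_1 = σ_1/2 = 3/2, d_1 = (σ_2 - σ_1)/(6h_1) = -1/4, b_1 = Δ_1 - h_1(2σ_1 + σ_2)/6 = 0.

0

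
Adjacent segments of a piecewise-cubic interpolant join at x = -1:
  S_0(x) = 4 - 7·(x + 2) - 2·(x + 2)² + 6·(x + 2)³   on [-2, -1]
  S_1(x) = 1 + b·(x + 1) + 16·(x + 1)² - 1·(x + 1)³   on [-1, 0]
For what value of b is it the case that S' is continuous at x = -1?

7

S_0'(x) = -7 - 4·(x + 2) + 18·(x + 2)², so S_0'(-1) = 7. On the right, S_1'(-1) = b, so b = 7.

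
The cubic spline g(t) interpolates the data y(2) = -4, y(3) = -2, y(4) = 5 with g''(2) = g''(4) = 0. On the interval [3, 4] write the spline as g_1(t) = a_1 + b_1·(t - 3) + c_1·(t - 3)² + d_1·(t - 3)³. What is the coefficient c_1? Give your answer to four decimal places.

Put M_i = g'' at the i-th knot. Here h = (1, 1) and Δ = (2, 7), so the interior equations h_(i-1)·M_(i-1) + 2(h_(i-1)+h_i)·M_i + h_i·M_(i+1) = 6(Δ_i − Δ_(i-1)) read
  1·M_0 + 4·M_1 + 1·M_2 = 6(Δ_1 - Δ_0) = 30
Natural end conditions: M_0 = M_2 = 0.
Solving the tridiagonal system: M_0 = 0, M_1 = 15/2, M_2 = 0.
On [3, 4], with g_1(t) = a_1 + b_1·(t - 3) + c_1·(t - 3)² + d_1·(t - 3)³: c_1 = M_1/2 = 15/4, d_1 = (M_2 - M_1)/(6h_1) = -5/4, b_1 = Δ_1 - h_1(2M_1 + M_2)/6 = 9/2.

3.7500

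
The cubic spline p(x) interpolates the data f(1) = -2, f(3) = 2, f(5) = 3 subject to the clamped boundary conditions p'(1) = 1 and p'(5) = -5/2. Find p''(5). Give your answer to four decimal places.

Let σ_i = p''(x_i). Step sizes h_i = 2, 2; slopes of the chords Δ_i = (y_(i+1) - y_i)/h_i = 2, 1/2.
  2·σ_0 + 8·σ_1 + 2·σ_2 = 6(Δ_1 - Δ_0) = -9
Clamped end conditions give two more equations: 2h_0·σ_0 + h_0·σ_1 = 6(Δ_0 - p'(1)) = 6 and h_1·σ_1 + 2h_1·σ_2 = 6(p'(5) - Δ_1) = -18.
Hence σ_0 = 7/4, σ_1 = -1/2, σ_2 = -17/4.

-4.2500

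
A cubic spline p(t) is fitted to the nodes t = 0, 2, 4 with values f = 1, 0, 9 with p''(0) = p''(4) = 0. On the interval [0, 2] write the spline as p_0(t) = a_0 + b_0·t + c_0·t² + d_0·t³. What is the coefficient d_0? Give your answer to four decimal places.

Let σ_i = p''(x_i). Step sizes h_i = 2, 2; slopes of the chords Δ_i = (y_(i+1) - y_i)/h_i = -1/2, 9/2.
  2·σ_0 + 8·σ_1 + 2·σ_2 = 6(Δ_1 - Δ_0) = 30
Natural end conditions: σ_0 = σ_2 = 0.
Forward elimination and back-substitution give σ_0 = 0, σ_1 = 15/4, σ_2 = 0.
On [0, 2], with p_0(t) = a_0 + b_0·t + c_0·t² + d_0·t³: c_0 = σ_0/2 = 0, d_0 = (σ_1 - σ_0)/(6h_0) = 5/16, b_0 = Δ_0 - h_0(2σ_0 + σ_1)/6 = -7/4.

0.3125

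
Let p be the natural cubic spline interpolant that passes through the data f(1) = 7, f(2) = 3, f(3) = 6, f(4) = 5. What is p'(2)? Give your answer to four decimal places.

0.2667

Write M_i for p''(x_i). With h_i = 1, 1, 1 and divided differences Δ_i = -4, 3, -1, the continuity of p' gives the tridiagonal system
  1·M_0 + 4·M_1 + 1·M_2 = 6(Δ_1 - Δ_0) = 42
  1·M_1 + 4·M_2 + 1·M_3 = 6(Δ_2 - Δ_1) = -24
Natural end conditions: M_0 = M_3 = 0.
Solving the tridiagonal system: M_0 = 0, M_1 = 64/5, M_2 = -46/5, M_3 = 0.
On [2, 3], p'(x) = b_1 + 2c_1·(x - 2) + 3d_1·(x - 2)² with b_1 = Δ_1 - h_1(2M_1 + M_2)/6 = 4/15, c_1 = M_1/2 = 32/5, d_1 = (M_2 - M_1)/(6h_1) = -11/3. So p'(2) = 4/15.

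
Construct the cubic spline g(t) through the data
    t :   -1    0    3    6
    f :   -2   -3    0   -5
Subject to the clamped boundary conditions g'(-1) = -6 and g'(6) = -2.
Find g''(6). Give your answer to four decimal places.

Let M_i = g''(x_i). Step sizes h_i = 1, 3, 3; slopes of the chords Δ_i = (y_(i+1) - y_i)/h_i = -1, 1, -5/3.
  1·M_0 + 8·M_1 + 3·M_2 = 6(Δ_1 - Δ_0) = 12
  3·M_1 + 12·M_2 + 3·M_3 = 6(Δ_2 - Δ_1) = -16
Clamped end conditions give two more equations: 2h_0·M_0 + h_0·M_1 = 6(Δ_0 - g'(-1)) = 30 and h_2·M_2 + 2h_2·M_3 = 6(g'(6) - Δ_2) = -2.
Solving the tridiagonal system: M_0 = 462/31, M_1 = 6/31, M_2 = -46/31, M_3 = 38/93.

0.4086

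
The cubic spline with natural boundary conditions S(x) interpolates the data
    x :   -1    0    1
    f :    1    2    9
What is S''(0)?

With m_i denoting the second derivative at x_i, h_i = 1, 1, and Δ_i = (y_(i+1) − y_i)/h_i = 1, 7:
  1·m_0 + 4·m_1 + 1·m_2 = 6(Δ_1 - Δ_0) = 36
Natural end conditions: m_0 = m_2 = 0.
Hence m_0 = 0, m_1 = 9, m_2 = 0.

9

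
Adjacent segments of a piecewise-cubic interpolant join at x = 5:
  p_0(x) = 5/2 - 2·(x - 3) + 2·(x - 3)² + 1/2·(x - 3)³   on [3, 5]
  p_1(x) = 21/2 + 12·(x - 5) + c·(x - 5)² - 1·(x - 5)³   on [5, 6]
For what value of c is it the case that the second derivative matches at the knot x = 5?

p_0''(x) = 4 + 3·(x - 3), so p_0''(5) = 10. On the right, p_1''(5) = 2c, so c = 5.

5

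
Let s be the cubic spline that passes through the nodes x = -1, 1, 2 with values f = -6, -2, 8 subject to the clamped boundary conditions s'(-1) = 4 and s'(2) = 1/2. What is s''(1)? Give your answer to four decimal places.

Put m_i = s'' at the i-th knot. Here h = (2, 1) and Δ = (2, 10), so the interior equations h_(i-1)·m_(i-1) + 2(h_(i-1)+h_i)·m_i + h_i·m_(i+1) = 6(Δ_i − Δ_(i-1)) read
  2·m_0 + 6·m_1 + 1·m_2 = 6(Δ_1 - Δ_0) = 48
Clamped end conditions give two more equations: 2h_0·m_0 + h_0·m_1 = 6(Δ_0 - s'(-1)) = -12 and h_1·m_1 + 2h_1·m_2 = 6(s'(2) - Δ_1) = -57.
Forward elimination and back-substitution give m_0 = -73/6, m_1 = 55/3, m_2 = -113/3.

18.3333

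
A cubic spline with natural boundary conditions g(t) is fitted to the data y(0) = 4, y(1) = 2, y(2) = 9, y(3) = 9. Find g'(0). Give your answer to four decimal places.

Put σ_i = g'' at the i-th knot. Here h = (1, 1, 1) and Δ = (-2, 7, 0), so the interior equations h_(i-1)·σ_(i-1) + 2(h_(i-1)+h_i)·σ_i + h_i·σ_(i+1) = 6(Δ_i − Δ_(i-1)) read
  1·σ_0 + 4·σ_1 + 1·σ_2 = 6(Δ_1 - Δ_0) = 54
  1·σ_1 + 4·σ_2 + 1·σ_3 = 6(Δ_2 - Δ_1) = -42
Natural end conditions: σ_0 = σ_3 = 0.
Solving: σ_0 = 0, σ_1 = 86/5, σ_2 = -74/5, σ_3 = 0.
On [0, 1], g'(t) = b_0 + 2c_0·t + 3d_0·t² with b_0 = Δ_0 - h_0(2σ_0 + σ_1)/6 = -73/15, c_0 = σ_0/2 = 0, d_0 = (σ_1 - σ_0)/(6h_0) = 43/15. So g'(0) = -73/15.

-4.8667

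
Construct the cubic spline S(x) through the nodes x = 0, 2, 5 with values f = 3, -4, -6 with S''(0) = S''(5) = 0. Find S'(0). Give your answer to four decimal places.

Put M_i = S'' at the i-th knot. Here h = (2, 3) and Δ = (-7/2, -2/3), so the interior equations h_(i-1)·M_(i-1) + 2(h_(i-1)+h_i)·M_i + h_i·M_(i+1) = 6(Δ_i − Δ_(i-1)) read
  2·M_0 + 10·M_1 + 3·M_2 = 6(Δ_1 - Δ_0) = 17
Natural end conditions: M_0 = M_2 = 0.
Hence M_0 = 0, M_1 = 17/10, M_2 = 0.
On [0, 2], S'(x) = b_0 + 2c_0·x + 3d_0·x² with b_0 = Δ_0 - h_0(2M_0 + M_1)/6 = -61/15, c_0 = M_0/2 = 0, d_0 = (M_1 - M_0)/(6h_0) = 17/120. So S'(0) = -61/15.

-4.0667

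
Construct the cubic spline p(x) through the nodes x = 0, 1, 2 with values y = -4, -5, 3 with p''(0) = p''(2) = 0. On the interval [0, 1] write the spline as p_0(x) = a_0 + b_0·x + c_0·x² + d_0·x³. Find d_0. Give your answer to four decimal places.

Let M_i = p''(x_i). Step sizes h_i = 1, 1; slopes of the chords Δ_i = (y_(i+1) - y_i)/h_i = -1, 8.
  1·M_0 + 4·M_1 + 1·M_2 = 6(Δ_1 - Δ_0) = 54
Natural end conditions: M_0 = M_2 = 0.
Forward elimination and back-substitution give M_0 = 0, M_1 = 27/2, M_2 = 0.
On [0, 1], with p_0(x) = a_0 + b_0·x + c_0·x² + d_0·x³: c_0 = M_0/2 = 0, d_0 = (M_1 - M_0)/(6h_0) = 9/4, b_0 = Δ_0 - h_0(2M_0 + M_1)/6 = -13/4.

2.2500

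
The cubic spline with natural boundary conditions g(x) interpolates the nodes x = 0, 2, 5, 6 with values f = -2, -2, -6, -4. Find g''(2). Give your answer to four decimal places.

Write M_i for g''(x_i). With h_i = 2, 3, 1 and divided differences Δ_i = 0, -4/3, 2, the continuity of g' gives the tridiagonal system
  2·M_0 + 10·M_1 + 3·M_2 = 6(Δ_1 - Δ_0) = -8
  3·M_1 + 8·M_2 + 1·M_3 = 6(Δ_2 - Δ_1) = 20
Natural end conditions: M_0 = M_3 = 0.
Solving the tridiagonal system: M_0 = 0, M_1 = -124/71, M_2 = 224/71, M_3 = 0.

-1.7465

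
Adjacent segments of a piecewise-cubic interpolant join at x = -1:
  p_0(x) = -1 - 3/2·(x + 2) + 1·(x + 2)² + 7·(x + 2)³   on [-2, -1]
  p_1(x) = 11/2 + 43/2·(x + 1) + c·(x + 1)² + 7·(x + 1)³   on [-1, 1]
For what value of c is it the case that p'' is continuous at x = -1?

22

p_0''(x) = 2 + 42·(x + 2), so p_0''(-1) = 44. On the right, p_1''(-1) = 2c, so c = 22.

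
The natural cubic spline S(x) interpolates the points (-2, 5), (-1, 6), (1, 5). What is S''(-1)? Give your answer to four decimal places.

-1.5000

Let m_i = S''(x_i). Step sizes h_i = 1, 2; slopes of the chords Δ_i = (y_(i+1) - y_i)/h_i = 1, -1/2.
  1·m_0 + 6·m_1 + 2·m_2 = 6(Δ_1 - Δ_0) = -9
Natural end conditions: m_0 = m_2 = 0.
Solving the tridiagonal system: m_0 = 0, m_1 = -3/2, m_2 = 0.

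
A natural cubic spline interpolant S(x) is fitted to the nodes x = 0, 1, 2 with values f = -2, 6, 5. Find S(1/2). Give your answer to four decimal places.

Let m_i = S''(x_i). Step sizes h_i = 1, 1; slopes of the chords Δ_i = (y_(i+1) - y_i)/h_i = 8, -1.
  1·m_0 + 4·m_1 + 1·m_2 = 6(Δ_1 - Δ_0) = -54
Natural end conditions: m_0 = m_2 = 0.
Solving the tridiagonal system: m_0 = 0, m_1 = -27/2, m_2 = 0.
On [0, 1], S(x) = -2 + 41/4·x + 0·x² - 9/4·x³.
With x = 1/2: S(1/2) = 91/32.

2.8438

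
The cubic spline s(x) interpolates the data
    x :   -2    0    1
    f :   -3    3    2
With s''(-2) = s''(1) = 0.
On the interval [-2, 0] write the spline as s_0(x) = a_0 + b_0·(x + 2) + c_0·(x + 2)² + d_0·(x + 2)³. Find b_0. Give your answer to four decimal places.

4.3333

With M_i denoting the second derivative at x_i, h_i = 2, 1, and Δ_i = (y_(i+1) − y_i)/h_i = 3, -1:
  2·M_0 + 6·M_1 + 1·M_2 = 6(Δ_1 - Δ_0) = -24
Natural end conditions: M_0 = M_2 = 0.
Solving: M_0 = 0, M_1 = -4, M_2 = 0.
On [-2, 0], with s_0(x) = a_0 + b_0·(x + 2) + c_0·(x + 2)² + d_0·(x + 2)³: c_0 = M_0/2 = 0, d_0 = (M_1 - M_0)/(6h_0) = -1/3, b_0 = Δ_0 - h_0(2M_0 + M_1)/6 = 13/3.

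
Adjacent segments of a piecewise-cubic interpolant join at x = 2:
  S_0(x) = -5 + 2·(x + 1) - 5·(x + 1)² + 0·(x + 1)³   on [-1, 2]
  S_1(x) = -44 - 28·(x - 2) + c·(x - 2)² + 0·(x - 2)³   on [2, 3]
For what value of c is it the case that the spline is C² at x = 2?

S_0''(x) = -10 + 0·(x + 1), so S_0''(2) = -10. On the right, S_1''(2) = 2c, so c = -5.

-5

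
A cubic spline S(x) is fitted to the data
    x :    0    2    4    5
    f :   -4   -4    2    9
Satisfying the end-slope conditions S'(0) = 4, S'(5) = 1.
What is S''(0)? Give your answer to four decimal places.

Let M_i = S''(x_i). Step sizes h_i = 2, 2, 1; slopes of the chords Δ_i = (y_(i+1) - y_i)/h_i = 0, 3, 7.
  2·M_0 + 8·M_1 + 2·M_2 = 6(Δ_1 - Δ_0) = 18
  2·M_1 + 6·M_2 + 1·M_3 = 6(Δ_2 - Δ_1) = 24
Clamped end conditions give two more equations: 2h_0·M_0 + h_0·M_1 = 6(Δ_0 - S'(0)) = -24 and h_2·M_2 + 2h_2·M_3 = 6(S'(5) - Δ_2) = -36.
Solving the tridiagonal system: M_0 = -165/23, M_1 = 54/23, M_2 = 156/23, M_3 = -492/23.

-7.1739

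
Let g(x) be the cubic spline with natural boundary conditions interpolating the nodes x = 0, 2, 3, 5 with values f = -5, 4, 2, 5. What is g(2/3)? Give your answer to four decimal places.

-0.5608

Let M_i = g''(x_i). Step sizes h_i = 2, 1, 2; slopes of the chords Δ_i = (y_(i+1) - y_i)/h_i = 9/2, -2, 3/2.
  2·M_0 + 6·M_1 + 1·M_2 = 6(Δ_1 - Δ_0) = -39
  1·M_1 + 6·M_2 + 2·M_3 = 6(Δ_2 - Δ_1) = 21
Natural end conditions: M_0 = M_3 = 0.
Solving the tridiagonal system: M_0 = 0, M_1 = -51/7, M_2 = 33/7, M_3 = 0.
On [0, 2], g(x) = -5 + 97/14·x + 0·x² - 17/28·x³.
With x = 2/3: g(2/3) = -106/189.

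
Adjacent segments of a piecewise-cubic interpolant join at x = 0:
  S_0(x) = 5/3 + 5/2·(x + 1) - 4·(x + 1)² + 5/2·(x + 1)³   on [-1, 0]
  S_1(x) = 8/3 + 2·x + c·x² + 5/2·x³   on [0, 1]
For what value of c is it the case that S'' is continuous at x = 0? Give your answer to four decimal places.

S_0''(x) = -8 + 15·(x + 1), so S_0''(0) = 7. On the right, S_1''(0) = 2c, so c = 7/2.

3.5000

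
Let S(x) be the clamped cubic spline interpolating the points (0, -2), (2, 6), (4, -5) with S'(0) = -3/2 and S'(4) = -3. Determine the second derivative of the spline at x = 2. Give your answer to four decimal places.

With σ_i denoting the second derivative at x_i, h_i = 2, 2, and Δ_i = (y_(i+1) − y_i)/h_i = 4, -11/2:
  2·σ_0 + 8·σ_1 + 2·σ_2 = 6(Δ_1 - Δ_0) = -57
Clamped end conditions give two more equations: 2h_0·σ_0 + h_0·σ_1 = 6(Δ_0 - S'(0)) = 33 and h_1·σ_1 + 2h_1·σ_2 = 6(S'(4) - Δ_1) = 15.
Hence σ_0 = 15, σ_1 = -27/2, σ_2 = 21/2.

-13.5000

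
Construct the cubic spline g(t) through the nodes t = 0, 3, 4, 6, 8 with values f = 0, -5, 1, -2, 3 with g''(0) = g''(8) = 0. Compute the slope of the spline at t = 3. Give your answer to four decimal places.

5.4031

Write M_i for g''(x_i). With h_i = 3, 1, 2, 2 and divided differences Δ_i = -5/3, 6, -3/2, 5/2, the continuity of g' gives the tridiagonal system
  3·M_0 + 8·M_1 + 1·M_2 = 6(Δ_1 - Δ_0) = 46
  1·M_1 + 6·M_2 + 2·M_3 = 6(Δ_2 - Δ_1) = -45
  2·M_2 + 8·M_3 + 2·M_4 = 6(Δ_3 - Δ_2) = 24
Natural end conditions: M_0 = M_4 = 0.
Solving: M_0 = 0, M_1 = 304/43, M_2 = -454/43, M_3 = 485/86, M_4 = 0.
On [3, 4], g'(t) = b_1 + 2c_1·(t - 3) + 3d_1·(t - 3)² with b_1 = Δ_1 - h_1(2M_1 + M_2)/6 = 697/129, c_1 = M_1/2 = 152/43, d_1 = (M_2 - M_1)/(6h_1) = -379/129. So g'(3) = 697/129.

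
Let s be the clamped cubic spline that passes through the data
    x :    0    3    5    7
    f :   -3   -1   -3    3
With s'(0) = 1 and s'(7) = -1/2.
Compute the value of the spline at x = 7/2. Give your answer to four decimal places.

-1.8560

Put M_i = s'' at the i-th knot. Here h = (3, 2, 2) and Δ = (2/3, -1, 3), so the interior equations h_(i-1)·M_(i-1) + 2(h_(i-1)+h_i)·M_i + h_i·M_(i+1) = 6(Δ_i − Δ_(i-1)) read
  3·M_0 + 10·M_1 + 2·M_2 = 6(Δ_1 - Δ_0) = -10
  2·M_1 + 8·M_2 + 2·M_3 = 6(Δ_2 - Δ_1) = 24
Clamped end conditions give two more equations: 2h_0·M_0 + h_0·M_1 = 6(Δ_0 - s'(0)) = -2 and h_2·M_2 + 2h_2·M_3 = 6(s'(7) - Δ_2) = -21.
Forward elimination and back-substitution give M_0 = 95/111, M_1 = -88/37, M_2 = 415/74, M_3 = -298/37.
On [3, 5], s(x) = -1 - 95/74·(x - 3) - 44/37·(x - 3)² + 197/296·(x - 3)³.
With (x - 3) = 1/2: s(7/2) = -4395/2368.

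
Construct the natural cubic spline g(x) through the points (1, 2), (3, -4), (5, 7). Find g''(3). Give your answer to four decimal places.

6.3750

Put m_i = g'' at the i-th knot. Here h = (2, 2) and Δ = (-3, 11/2), so the interior equations h_(i-1)·m_(i-1) + 2(h_(i-1)+h_i)·m_i + h_i·m_(i+1) = 6(Δ_i − Δ_(i-1)) read
  2·m_0 + 8·m_1 + 2·m_2 = 6(Δ_1 - Δ_0) = 51
Natural end conditions: m_0 = m_2 = 0.
Solving: m_0 = 0, m_1 = 51/8, m_2 = 0.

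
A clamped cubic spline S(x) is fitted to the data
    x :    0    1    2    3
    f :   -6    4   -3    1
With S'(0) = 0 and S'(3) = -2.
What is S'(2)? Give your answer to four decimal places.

Write M_i for S''(x_i). With h_i = 1, 1, 1 and divided differences Δ_i = 10, -7, 4, the continuity of S' gives the tridiagonal system
  1·M_0 + 4·M_1 + 1·M_2 = 6(Δ_1 - Δ_0) = -102
  1·M_1 + 4·M_2 + 1·M_3 = 6(Δ_2 - Δ_1) = 66
Clamped end conditions give two more equations: 2h_0·M_0 + h_0·M_1 = 6(Δ_0 - S'(0)) = 60 and h_2·M_2 + 2h_2·M_3 = 6(S'(3) - Δ_2) = -36.
Hence M_0 = 814/15, M_1 = -728/15, M_2 = 568/15, M_3 = -554/15.
On [2, 3], S'(x) = b_2 + 2c_2·(x - 2) + 3d_2·(x - 2)² with b_2 = Δ_2 - h_2(2M_2 + M_3)/6 = -37/15, c_2 = M_2/2 = 284/15, d_2 = (M_3 - M_2)/(6h_2) = -187/15. So S'(2) = -37/15.

-2.4667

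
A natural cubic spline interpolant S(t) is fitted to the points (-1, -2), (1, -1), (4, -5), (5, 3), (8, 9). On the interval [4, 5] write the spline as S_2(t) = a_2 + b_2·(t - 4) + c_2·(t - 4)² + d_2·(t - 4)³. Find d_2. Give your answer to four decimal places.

Put σ_i = S'' at the i-th knot. Here h = (2, 3, 1, 3) and Δ = (1/2, -4/3, 8, 2), so the interior equations h_(i-1)·σ_(i-1) + 2(h_(i-1)+h_i)·σ_i + h_i·σ_(i+1) = 6(Δ_i − Δ_(i-1)) read
  2·σ_0 + 10·σ_1 + 3·σ_2 = 6(Δ_1 - Δ_0) = -11
  3·σ_1 + 8·σ_2 + 1·σ_3 = 6(Δ_2 - Δ_1) = 56
  1·σ_2 + 8·σ_3 + 3·σ_4 = 6(Δ_3 - Δ_2) = -36
Natural end conditions: σ_0 = σ_4 = 0.
Solving the tridiagonal system: σ_0 = 0, σ_1 = -715/186, σ_2 = 2552/279, σ_3 = -3149/558, σ_4 = 0.
On [4, 5], with S_2(t) = a_2 + b_2·(t - 4) + c_2·(t - 4)² + d_2·(t - 4)³: c_2 = σ_2/2 = 1276/279, d_2 = (σ_3 - σ_2)/(6h_2) = -917/372, b_2 = Δ_2 - h_2(2σ_2 + σ_3)/6 = 6575/1116.

-2.4651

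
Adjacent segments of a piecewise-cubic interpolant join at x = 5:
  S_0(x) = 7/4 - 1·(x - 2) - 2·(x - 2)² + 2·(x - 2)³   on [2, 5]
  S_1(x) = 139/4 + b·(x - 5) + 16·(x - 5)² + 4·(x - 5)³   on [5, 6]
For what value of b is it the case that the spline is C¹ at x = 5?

41

S_0'(x) = -1 - 4·(x - 2) + 6·(x - 2)², so S_0'(5) = 41. On the right, S_1'(5) = b, so b = 41.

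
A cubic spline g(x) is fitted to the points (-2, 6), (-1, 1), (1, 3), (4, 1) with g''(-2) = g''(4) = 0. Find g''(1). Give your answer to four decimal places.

-2.3571

Write M_i for g''(x_i). With h_i = 1, 2, 3 and divided differences Δ_i = -5, 1, -2/3, the continuity of g' gives the tridiagonal system
  1·M_0 + 6·M_1 + 2·M_2 = 6(Δ_1 - Δ_0) = 36
  2·M_1 + 10·M_2 + 3·M_3 = 6(Δ_2 - Δ_1) = -10
Natural end conditions: M_0 = M_3 = 0.
Solving the tridiagonal system: M_0 = 0, M_1 = 95/14, M_2 = -33/14, M_3 = 0.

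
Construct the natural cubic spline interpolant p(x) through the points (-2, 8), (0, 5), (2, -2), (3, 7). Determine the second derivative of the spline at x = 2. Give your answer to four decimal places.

With M_i denoting the second derivative at x_i, h_i = 2, 2, 1, and Δ_i = (y_(i+1) − y_i)/h_i = -3/2, -7/2, 9:
  2·M_0 + 8·M_1 + 2·M_2 = 6(Δ_1 - Δ_0) = -12
  2·M_1 + 6·M_2 + 1·M_3 = 6(Δ_2 - Δ_1) = 75
Natural end conditions: M_0 = M_3 = 0.
Solving: M_0 = 0, M_1 = -111/22, M_2 = 156/11, M_3 = 0.

14.1818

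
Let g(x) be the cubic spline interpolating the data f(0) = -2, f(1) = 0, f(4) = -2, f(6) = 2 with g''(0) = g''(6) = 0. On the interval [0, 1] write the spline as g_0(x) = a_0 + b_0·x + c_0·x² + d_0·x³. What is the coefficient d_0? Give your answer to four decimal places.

Write σ_i for g''(x_i). With h_i = 1, 3, 2 and divided differences Δ_i = 2, -2/3, 2, the continuity of g' gives the tridiagonal system
  1·σ_0 + 8·σ_1 + 3·σ_2 = 6(Δ_1 - Δ_0) = -16
  3·σ_1 + 10·σ_2 + 2·σ_3 = 6(Δ_2 - Δ_1) = 16
Natural end conditions: σ_0 = σ_3 = 0.
Solving the tridiagonal system: σ_0 = 0, σ_1 = -208/71, σ_2 = 176/71, σ_3 = 0.
On [0, 1], with g_0(x) = a_0 + b_0·x + c_0·x² + d_0·x³: c_0 = σ_0/2 = 0, d_0 = (σ_1 - σ_0)/(6h_0) = -104/213, b_0 = Δ_0 - h_0(2σ_0 + σ_1)/6 = 530/213.

-0.4883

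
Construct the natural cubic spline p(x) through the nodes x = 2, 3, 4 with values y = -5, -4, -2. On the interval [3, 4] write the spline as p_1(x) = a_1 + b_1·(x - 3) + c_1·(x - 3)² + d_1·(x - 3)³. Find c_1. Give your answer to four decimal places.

Let M_i = p''(x_i). Step sizes h_i = 1, 1; slopes of the chords Δ_i = (y_(i+1) - y_i)/h_i = 1, 2.
  1·M_0 + 4·M_1 + 1·M_2 = 6(Δ_1 - Δ_0) = 6
Natural end conditions: M_0 = M_2 = 0.
Hence M_0 = 0, M_1 = 3/2, M_2 = 0.
On [3, 4], with p_1(x) = a_1 + b_1·(x - 3) + c_1·(x - 3)² + d_1·(x - 3)³: c_1 = M_1/2 = 3/4, d_1 = (M_2 - M_1)/(6h_1) = -1/4, b_1 = Δ_1 - h_1(2M_1 + M_2)/6 = 3/2.

0.7500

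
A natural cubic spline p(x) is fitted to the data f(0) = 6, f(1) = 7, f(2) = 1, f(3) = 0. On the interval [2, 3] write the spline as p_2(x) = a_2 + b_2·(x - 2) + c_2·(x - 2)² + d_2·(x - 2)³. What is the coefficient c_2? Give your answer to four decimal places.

5.4000

With M_i denoting the second derivative at x_i, h_i = 1, 1, 1, and Δ_i = (y_(i+1) − y_i)/h_i = 1, -6, -1:
  1·M_0 + 4·M_1 + 1·M_2 = 6(Δ_1 - Δ_0) = -42
  1·M_1 + 4·M_2 + 1·M_3 = 6(Δ_2 - Δ_1) = 30
Natural end conditions: M_0 = M_3 = 0.
Forward elimination and back-substitution give M_0 = 0, M_1 = -66/5, M_2 = 54/5, M_3 = 0.
On [2, 3], with p_2(x) = a_2 + b_2·(x - 2) + c_2·(x - 2)² + d_2·(x - 2)³: c_2 = M_2/2 = 27/5, d_2 = (M_3 - M_2)/(6h_2) = -9/5, b_2 = Δ_2 - h_2(2M_2 + M_3)/6 = -23/5.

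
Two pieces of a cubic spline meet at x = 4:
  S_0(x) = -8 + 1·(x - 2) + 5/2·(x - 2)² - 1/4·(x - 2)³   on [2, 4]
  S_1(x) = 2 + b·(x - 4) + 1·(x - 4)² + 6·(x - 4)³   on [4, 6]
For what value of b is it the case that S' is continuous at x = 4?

8

S_0'(x) = 1 + 5·(x - 2) - 3/4·(x - 2)², so S_0'(4) = 8. On the right, S_1'(4) = b, so b = 8.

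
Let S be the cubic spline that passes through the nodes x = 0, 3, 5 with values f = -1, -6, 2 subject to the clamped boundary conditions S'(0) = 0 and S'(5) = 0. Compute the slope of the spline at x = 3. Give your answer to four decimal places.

2.6000

Let σ_i = S''(x_i). Step sizes h_i = 3, 2; slopes of the chords Δ_i = (y_(i+1) - y_i)/h_i = -5/3, 4.
  3·σ_0 + 10·σ_1 + 2·σ_2 = 6(Δ_1 - Δ_0) = 34
Clamped end conditions give two more equations: 2h_0·σ_0 + h_0·σ_1 = 6(Δ_0 - S'(0)) = -10 and h_1·σ_1 + 2h_1·σ_2 = 6(S'(5) - Δ_1) = -24.
Solving the tridiagonal system: σ_0 = -76/15, σ_1 = 34/5, σ_2 = -47/5.
On [3, 5], S'(x) = b_1 + 2c_1·(x - 3) + 3d_1·(x - 3)² with b_1 = Δ_1 - h_1(2σ_1 + σ_2)/6 = 13/5, c_1 = σ_1/2 = 17/5, d_1 = (σ_2 - σ_1)/(6h_1) = -27/20. So S'(3) = 13/5.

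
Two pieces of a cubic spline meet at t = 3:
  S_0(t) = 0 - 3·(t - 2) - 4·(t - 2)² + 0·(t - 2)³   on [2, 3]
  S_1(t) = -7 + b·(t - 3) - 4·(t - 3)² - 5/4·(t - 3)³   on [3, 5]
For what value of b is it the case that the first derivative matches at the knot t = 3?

S_0'(t) = -3 - 8·(t - 2) + 0·(t - 2)², so S_0'(3) = -11. On the right, S_1'(3) = b, so b = -11.

-11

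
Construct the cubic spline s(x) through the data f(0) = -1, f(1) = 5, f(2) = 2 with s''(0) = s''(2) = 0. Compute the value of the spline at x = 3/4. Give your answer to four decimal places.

4.2383

With σ_i denoting the second derivative at x_i, h_i = 1, 1, and Δ_i = (y_(i+1) − y_i)/h_i = 6, -3:
  1·σ_0 + 4·σ_1 + 1·σ_2 = 6(Δ_1 - Δ_0) = -54
Natural end conditions: σ_0 = σ_2 = 0.
Solving: σ_0 = 0, σ_1 = -27/2, σ_2 = 0.
On [0, 1], s(x) = -1 + 33/4·x + 0·x² - 9/4·x³.
With x = 3/4: s(3/4) = 1085/256.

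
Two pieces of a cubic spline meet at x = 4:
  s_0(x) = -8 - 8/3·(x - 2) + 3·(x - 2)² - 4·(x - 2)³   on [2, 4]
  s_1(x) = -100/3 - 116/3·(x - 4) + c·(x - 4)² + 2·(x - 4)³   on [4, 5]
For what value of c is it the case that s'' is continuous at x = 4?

-21

s_0''(x) = 6 - 24·(x - 2), so s_0''(4) = -42. On the right, s_1''(4) = 2c, so c = -21.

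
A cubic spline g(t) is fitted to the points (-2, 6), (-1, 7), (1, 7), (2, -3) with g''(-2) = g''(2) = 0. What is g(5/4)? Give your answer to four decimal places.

5.0947

Let M_i = g''(x_i). Step sizes h_i = 1, 2, 1; slopes of the chords Δ_i = (y_(i+1) - y_i)/h_i = 1, 0, -10.
  1·M_0 + 6·M_1 + 2·M_2 = 6(Δ_1 - Δ_0) = -6
  2·M_1 + 6·M_2 + 1·M_3 = 6(Δ_2 - Δ_1) = -60
Natural end conditions: M_0 = M_3 = 0.
Hence M_0 = 0, M_1 = 21/8, M_2 = -87/8, M_3 = 0.
On [1, 2], g(t) = 7 - 51/8·(t - 1) - 87/16·(t - 1)² + 29/16·(t - 1)³.
With (t - 1) = 1/4: g(5/4) = 5217/1024.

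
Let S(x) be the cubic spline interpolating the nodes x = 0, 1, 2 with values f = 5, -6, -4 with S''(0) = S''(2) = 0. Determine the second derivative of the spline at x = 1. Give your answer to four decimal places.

Let M_i = S''(x_i). Step sizes h_i = 1, 1; slopes of the chords Δ_i = (y_(i+1) - y_i)/h_i = -11, 2.
  1·M_0 + 4·M_1 + 1·M_2 = 6(Δ_1 - Δ_0) = 78
Natural end conditions: M_0 = M_2 = 0.
Forward elimination and back-substitution give M_0 = 0, M_1 = 39/2, M_2 = 0.

19.5000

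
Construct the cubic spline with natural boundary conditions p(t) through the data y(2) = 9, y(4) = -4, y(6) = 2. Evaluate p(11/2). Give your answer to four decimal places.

-0.6133

Write M_i for p''(x_i). With h_i = 2, 2 and divided differences Δ_i = -13/2, 3, the continuity of p' gives the tridiagonal system
  2·M_0 + 8·M_1 + 2·M_2 = 6(Δ_1 - Δ_0) = 57
Natural end conditions: M_0 = M_2 = 0.
Solving: M_0 = 0, M_1 = 57/8, M_2 = 0.
On [4, 6], p(t) = -4 - 7/4·(t - 4) + 57/16·(t - 4)² - 19/32·(t - 4)³.
With (t - 4) = 3/2: p(11/2) = -157/256.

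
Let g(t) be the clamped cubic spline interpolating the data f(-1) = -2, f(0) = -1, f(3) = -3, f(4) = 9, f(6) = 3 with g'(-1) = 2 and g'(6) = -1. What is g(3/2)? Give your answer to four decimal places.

-6.4864

With m_i denoting the second derivative at x_i, h_i = 1, 3, 1, 2, and Δ_i = (y_(i+1) − y_i)/h_i = 1, -2/3, 12, -3:
  1·m_0 + 8·m_1 + 3·m_2 = 6(Δ_1 - Δ_0) = -10
  3·m_1 + 8·m_2 + 1·m_3 = 6(Δ_2 - Δ_1) = 76
  1·m_2 + 6·m_3 + 2·m_4 = 6(Δ_3 - Δ_2) = -90
Clamped end conditions give two more equations: 2h_0·m_0 + h_0·m_1 = 6(Δ_0 - g'(-1)) = -6 and h_3·m_3 + 2h_3·m_4 = 6(g'(6) - Δ_3) = 12.
Solving: m_0 = 24/55, m_1 = -378/55, m_2 = 490/33, m_3 = -3658/165, m_4 = 2324/165.
On [0, 3], g(t) = -1 - 67/55·t - 189/55·t² + 1792/1485·t³.
With t = 3/2: g(3/2) = -1427/220.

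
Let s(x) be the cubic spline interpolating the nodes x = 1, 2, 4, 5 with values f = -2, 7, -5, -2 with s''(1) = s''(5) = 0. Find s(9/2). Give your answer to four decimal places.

-4.4844

Let m_i = s''(x_i). Step sizes h_i = 1, 2, 1; slopes of the chords Δ_i = (y_(i+1) - y_i)/h_i = 9, -6, 3.
  1·m_0 + 6·m_1 + 2·m_2 = 6(Δ_1 - Δ_0) = -90
  2·m_1 + 6·m_2 + 1·m_3 = 6(Δ_2 - Δ_1) = 54
Natural end conditions: m_0 = m_3 = 0.
Hence m_0 = 0, m_1 = -81/4, m_2 = 63/4, m_3 = 0.
On [4, 5], s(x) = -5 - 9/4·(x - 4) + 63/8·(x - 4)² - 21/8·(x - 4)³.
With (x - 4) = 1/2: s(9/2) = -287/64.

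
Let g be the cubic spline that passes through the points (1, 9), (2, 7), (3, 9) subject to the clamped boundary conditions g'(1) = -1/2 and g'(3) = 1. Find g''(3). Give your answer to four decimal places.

Let M_i = g''(x_i). Step sizes h_i = 1, 1; slopes of the chords Δ_i = (y_(i+1) - y_i)/h_i = -2, 2.
  1·M_0 + 4·M_1 + 1·M_2 = 6(Δ_1 - Δ_0) = 24
Clamped end conditions give two more equations: 2h_0·M_0 + h_0·M_1 = 6(Δ_0 - g'(1)) = -9 and h_1·M_1 + 2h_1·M_2 = 6(g'(3) - Δ_1) = -6.
Forward elimination and back-substitution give M_0 = -39/4, M_1 = 21/2, M_2 = -33/4.

-8.2500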